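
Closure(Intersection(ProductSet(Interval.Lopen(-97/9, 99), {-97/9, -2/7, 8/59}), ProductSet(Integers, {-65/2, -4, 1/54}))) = EmptySet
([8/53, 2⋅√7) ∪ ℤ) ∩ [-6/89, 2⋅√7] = {0, 1, …, 5} ∪ [8/53, 2⋅√7)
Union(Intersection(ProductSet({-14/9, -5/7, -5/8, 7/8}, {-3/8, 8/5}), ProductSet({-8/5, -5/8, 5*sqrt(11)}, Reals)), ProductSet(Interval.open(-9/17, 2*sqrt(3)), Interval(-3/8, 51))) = Union(ProductSet({-5/8}, {-3/8, 8/5}), ProductSet(Interval.open(-9/17, 2*sqrt(3)), Interval(-3/8, 51)))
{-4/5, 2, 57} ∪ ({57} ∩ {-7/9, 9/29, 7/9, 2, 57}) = {-4/5, 2, 57}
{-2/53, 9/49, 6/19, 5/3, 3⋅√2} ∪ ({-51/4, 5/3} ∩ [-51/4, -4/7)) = {-51/4, -2/53, 9/49, 6/19, 5/3, 3⋅√2}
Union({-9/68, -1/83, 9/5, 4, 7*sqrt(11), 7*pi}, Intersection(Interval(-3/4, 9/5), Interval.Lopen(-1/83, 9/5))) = Union({-9/68, 4, 7*sqrt(11), 7*pi}, Interval(-1/83, 9/5))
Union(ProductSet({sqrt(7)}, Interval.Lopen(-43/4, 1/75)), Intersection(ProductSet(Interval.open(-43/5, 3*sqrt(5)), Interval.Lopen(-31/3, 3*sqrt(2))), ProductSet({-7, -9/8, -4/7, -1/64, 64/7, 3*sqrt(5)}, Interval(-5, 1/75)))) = Union(ProductSet({sqrt(7)}, Interval.Lopen(-43/4, 1/75)), ProductSet({-7, -9/8, -4/7, -1/64}, Interval(-5, 1/75)))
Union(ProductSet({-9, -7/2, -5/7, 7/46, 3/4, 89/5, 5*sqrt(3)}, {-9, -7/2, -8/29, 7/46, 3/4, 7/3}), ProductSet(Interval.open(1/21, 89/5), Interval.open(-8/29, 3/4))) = Union(ProductSet({-9, -7/2, -5/7, 7/46, 3/4, 89/5, 5*sqrt(3)}, {-9, -7/2, -8/29, 7/46, 3/4, 7/3}), ProductSet(Interval.open(1/21, 89/5), Interval.open(-8/29, 3/4)))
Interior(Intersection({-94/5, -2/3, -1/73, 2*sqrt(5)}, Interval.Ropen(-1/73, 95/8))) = EmptySet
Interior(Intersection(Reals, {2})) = EmptySet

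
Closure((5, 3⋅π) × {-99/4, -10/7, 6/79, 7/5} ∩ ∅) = ∅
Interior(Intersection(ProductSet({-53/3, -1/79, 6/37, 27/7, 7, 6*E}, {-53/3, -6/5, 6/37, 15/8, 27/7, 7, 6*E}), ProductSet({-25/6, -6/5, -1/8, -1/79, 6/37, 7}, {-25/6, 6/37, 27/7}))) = EmptySet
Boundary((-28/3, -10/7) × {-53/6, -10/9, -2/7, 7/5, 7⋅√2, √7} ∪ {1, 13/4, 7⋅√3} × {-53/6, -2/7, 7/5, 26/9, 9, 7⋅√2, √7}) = ([-28/3, -10/7] × {-53/6, -10/9, -2/7, 7/5, 7⋅√2, √7}) ∪ ({1, 13/4, 7⋅√3} × {-53/6, -2/7, 7/5, 26/9, 9, 7⋅√2, √7})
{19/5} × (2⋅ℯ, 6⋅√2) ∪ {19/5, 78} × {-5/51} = ({19/5, 78} × {-5/51}) ∪ ({19/5} × (2⋅ℯ, 6⋅√2))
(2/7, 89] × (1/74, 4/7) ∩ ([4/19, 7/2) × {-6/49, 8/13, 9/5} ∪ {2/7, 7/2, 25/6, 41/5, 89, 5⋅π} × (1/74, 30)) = {7/2, 25/6, 41/5, 89, 5⋅π} × (1/74, 4/7)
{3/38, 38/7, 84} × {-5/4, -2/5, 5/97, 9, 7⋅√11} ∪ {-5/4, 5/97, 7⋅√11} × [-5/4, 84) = ({-5/4, 5/97, 7⋅√11} × [-5/4, 84)) ∪ ({3/38, 38/7, 84} × {-5/4, -2/5, 5/97, 9, 7⋅√11})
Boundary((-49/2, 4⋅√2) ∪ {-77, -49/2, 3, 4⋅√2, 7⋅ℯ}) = {-77, -49/2, 4⋅√2, 7⋅ℯ}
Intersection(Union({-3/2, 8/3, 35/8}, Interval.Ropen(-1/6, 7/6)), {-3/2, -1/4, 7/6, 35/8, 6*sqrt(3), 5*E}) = {-3/2, 35/8}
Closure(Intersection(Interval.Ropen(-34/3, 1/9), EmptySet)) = EmptySet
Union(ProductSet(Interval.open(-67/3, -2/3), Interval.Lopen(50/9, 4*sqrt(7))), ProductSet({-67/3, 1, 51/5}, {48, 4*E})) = Union(ProductSet({-67/3, 1, 51/5}, {48, 4*E}), ProductSet(Interval.open(-67/3, -2/3), Interval.Lopen(50/9, 4*sqrt(7))))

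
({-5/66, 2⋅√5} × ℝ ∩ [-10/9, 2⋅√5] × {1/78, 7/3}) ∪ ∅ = {-5/66, 2⋅√5} × {1/78, 7/3}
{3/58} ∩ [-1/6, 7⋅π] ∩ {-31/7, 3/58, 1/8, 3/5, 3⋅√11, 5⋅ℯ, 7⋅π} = {3/58}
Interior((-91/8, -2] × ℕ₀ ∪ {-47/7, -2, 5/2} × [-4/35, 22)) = ∅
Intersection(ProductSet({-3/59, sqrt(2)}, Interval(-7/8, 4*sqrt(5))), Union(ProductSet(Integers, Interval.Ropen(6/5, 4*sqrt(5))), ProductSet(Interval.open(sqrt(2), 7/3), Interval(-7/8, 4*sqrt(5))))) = EmptySet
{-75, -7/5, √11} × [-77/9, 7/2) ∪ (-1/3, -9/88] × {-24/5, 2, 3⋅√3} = ({-75, -7/5, √11} × [-77/9, 7/2)) ∪ ((-1/3, -9/88] × {-24/5, 2, 3⋅√3})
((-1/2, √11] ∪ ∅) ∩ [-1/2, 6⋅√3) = (-1/2, √11]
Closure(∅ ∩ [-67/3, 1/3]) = ∅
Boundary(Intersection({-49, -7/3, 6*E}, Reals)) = {-49, -7/3, 6*E}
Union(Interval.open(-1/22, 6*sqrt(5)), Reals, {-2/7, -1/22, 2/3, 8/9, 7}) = Interval(-oo, oo)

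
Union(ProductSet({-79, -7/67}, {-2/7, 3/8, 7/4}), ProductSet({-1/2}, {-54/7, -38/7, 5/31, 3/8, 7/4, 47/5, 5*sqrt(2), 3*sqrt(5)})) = Union(ProductSet({-1/2}, {-54/7, -38/7, 5/31, 3/8, 7/4, 47/5, 5*sqrt(2), 3*sqrt(5)}), ProductSet({-79, -7/67}, {-2/7, 3/8, 7/4}))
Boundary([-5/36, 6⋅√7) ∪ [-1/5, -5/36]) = {-1/5, 6⋅√7}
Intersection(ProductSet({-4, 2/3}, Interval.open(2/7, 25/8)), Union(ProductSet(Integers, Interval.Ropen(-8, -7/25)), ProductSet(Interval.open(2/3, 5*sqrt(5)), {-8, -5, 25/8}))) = EmptySet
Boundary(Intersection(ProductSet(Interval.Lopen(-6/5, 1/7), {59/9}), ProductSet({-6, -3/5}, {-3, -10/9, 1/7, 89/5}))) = EmptySet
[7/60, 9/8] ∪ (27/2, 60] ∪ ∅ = [7/60, 9/8] ∪ (27/2, 60]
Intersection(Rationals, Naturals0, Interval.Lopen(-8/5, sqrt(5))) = Range(0, 3, 1)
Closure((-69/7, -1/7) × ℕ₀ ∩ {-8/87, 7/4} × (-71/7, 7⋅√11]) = ∅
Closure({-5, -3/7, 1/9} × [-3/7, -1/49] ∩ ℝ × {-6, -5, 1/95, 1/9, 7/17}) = ∅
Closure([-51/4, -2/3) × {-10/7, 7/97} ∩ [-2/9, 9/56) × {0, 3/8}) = ∅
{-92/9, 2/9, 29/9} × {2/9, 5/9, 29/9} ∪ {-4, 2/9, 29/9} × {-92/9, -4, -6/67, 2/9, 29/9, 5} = ({-92/9, 2/9, 29/9} × {2/9, 5/9, 29/9}) ∪ ({-4, 2/9, 29/9} × {-92/9, -4, -6/67, 2/9, 29/9, 5})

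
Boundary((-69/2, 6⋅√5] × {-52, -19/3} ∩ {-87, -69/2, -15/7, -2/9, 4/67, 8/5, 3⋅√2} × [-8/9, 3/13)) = ∅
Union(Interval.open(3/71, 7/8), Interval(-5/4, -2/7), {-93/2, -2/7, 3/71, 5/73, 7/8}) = Union({-93/2}, Interval(-5/4, -2/7), Interval(3/71, 7/8))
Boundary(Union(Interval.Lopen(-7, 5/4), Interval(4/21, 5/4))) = {-7, 5/4}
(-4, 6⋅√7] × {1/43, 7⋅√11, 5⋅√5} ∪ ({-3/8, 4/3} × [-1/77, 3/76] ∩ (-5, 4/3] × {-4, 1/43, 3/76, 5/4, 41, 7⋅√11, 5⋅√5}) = ({-3/8, 4/3} × {1/43, 3/76}) ∪ ((-4, 6⋅√7] × {1/43, 7⋅√11, 5⋅√5})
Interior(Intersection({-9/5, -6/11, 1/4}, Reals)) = EmptySet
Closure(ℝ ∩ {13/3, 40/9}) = {13/3, 40/9}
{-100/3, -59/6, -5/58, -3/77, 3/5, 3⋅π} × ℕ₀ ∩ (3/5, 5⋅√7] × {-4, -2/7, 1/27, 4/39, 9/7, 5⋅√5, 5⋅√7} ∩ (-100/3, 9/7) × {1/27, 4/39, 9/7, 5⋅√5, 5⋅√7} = ∅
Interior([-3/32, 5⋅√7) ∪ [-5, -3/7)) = (-5, -3/7) ∪ (-3/32, 5⋅√7)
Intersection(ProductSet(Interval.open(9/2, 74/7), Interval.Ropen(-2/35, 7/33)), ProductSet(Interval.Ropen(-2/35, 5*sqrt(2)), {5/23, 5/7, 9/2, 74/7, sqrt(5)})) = EmptySet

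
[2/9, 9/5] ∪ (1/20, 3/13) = (1/20, 9/5]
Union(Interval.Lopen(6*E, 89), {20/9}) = Union({20/9}, Interval.Lopen(6*E, 89))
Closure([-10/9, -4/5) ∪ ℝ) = (-∞, ∞)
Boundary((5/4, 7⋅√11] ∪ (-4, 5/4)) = {-4, 5/4, 7⋅√11}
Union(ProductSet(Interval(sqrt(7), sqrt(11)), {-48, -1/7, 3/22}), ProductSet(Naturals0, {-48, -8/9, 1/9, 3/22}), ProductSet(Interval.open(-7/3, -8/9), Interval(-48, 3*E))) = Union(ProductSet(Interval.open(-7/3, -8/9), Interval(-48, 3*E)), ProductSet(Interval(sqrt(7), sqrt(11)), {-48, -1/7, 3/22}), ProductSet(Naturals0, {-48, -8/9, 1/9, 3/22}))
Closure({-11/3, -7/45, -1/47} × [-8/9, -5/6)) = {-11/3, -7/45, -1/47} × [-8/9, -5/6]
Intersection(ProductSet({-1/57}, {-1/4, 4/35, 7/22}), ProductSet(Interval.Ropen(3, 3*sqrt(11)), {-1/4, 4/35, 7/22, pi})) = EmptySet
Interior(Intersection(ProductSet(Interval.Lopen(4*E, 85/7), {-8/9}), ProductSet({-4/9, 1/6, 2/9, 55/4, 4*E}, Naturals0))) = EmptySet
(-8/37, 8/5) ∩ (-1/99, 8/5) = (-1/99, 8/5)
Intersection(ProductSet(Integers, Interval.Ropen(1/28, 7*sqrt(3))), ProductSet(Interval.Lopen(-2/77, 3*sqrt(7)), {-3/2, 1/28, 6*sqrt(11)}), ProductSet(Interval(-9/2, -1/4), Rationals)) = EmptySet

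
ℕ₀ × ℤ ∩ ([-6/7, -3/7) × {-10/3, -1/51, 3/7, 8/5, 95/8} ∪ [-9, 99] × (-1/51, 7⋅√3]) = {0, 1, …, 99} × {0, 1, …, 12}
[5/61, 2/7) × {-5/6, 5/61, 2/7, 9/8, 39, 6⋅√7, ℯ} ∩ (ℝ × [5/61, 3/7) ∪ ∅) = [5/61, 2/7) × {5/61, 2/7}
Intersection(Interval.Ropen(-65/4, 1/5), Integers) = Range(-16, 1, 1)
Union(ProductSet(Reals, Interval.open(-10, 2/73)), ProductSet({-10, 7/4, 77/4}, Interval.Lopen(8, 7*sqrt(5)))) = Union(ProductSet({-10, 7/4, 77/4}, Interval.Lopen(8, 7*sqrt(5))), ProductSet(Reals, Interval.open(-10, 2/73)))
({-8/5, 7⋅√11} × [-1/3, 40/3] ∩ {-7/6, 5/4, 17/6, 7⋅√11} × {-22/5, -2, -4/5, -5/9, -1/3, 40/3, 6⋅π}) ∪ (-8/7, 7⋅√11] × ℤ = ({7⋅√11} × {-1/3, 40/3}) ∪ ((-8/7, 7⋅√11] × ℤ)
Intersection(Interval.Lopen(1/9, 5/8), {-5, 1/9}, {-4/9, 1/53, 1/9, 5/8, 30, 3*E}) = EmptySet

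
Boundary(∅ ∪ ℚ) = ℝ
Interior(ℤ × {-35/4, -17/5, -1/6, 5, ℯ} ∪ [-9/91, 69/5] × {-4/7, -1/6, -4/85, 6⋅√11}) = ∅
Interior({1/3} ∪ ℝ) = ℝ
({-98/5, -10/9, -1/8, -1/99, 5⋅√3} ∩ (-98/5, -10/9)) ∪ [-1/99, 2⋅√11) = [-1/99, 2⋅√11)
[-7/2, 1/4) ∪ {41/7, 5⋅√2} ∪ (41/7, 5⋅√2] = [-7/2, 1/4) ∪ [41/7, 5⋅√2]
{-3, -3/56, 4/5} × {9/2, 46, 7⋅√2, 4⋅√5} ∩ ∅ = ∅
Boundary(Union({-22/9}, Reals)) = EmptySet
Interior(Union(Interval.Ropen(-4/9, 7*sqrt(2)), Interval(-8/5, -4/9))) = Interval.open(-8/5, 7*sqrt(2))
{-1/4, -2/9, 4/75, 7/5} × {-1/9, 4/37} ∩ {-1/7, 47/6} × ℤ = ∅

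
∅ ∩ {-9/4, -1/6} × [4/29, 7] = ∅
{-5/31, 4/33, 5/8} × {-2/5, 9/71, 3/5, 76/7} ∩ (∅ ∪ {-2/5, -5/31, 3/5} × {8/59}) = ∅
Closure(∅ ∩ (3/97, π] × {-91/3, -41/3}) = ∅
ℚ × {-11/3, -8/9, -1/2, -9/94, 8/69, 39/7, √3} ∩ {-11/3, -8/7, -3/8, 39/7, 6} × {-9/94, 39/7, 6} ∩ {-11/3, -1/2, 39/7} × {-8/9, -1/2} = ∅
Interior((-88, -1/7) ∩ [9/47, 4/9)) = ∅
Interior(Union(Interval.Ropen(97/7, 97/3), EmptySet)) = Interval.open(97/7, 97/3)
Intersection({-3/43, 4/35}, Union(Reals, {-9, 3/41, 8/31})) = {-3/43, 4/35}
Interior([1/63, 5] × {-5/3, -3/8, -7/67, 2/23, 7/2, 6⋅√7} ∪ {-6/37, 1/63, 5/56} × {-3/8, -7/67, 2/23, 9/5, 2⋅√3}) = ∅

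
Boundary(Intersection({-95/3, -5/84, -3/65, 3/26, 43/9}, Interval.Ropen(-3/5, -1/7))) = EmptySet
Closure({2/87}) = {2/87}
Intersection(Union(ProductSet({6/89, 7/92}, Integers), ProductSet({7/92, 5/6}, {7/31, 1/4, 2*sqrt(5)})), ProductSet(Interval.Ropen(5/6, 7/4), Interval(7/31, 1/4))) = ProductSet({5/6}, {7/31, 1/4})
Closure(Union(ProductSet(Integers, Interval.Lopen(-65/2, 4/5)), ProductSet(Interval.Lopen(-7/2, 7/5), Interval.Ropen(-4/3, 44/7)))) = Union(ProductSet({-7/2, 7/5}, Interval(-4/3, 44/7)), ProductSet(Integers, Interval(-65/2, 4/5)), ProductSet(Interval(-7/2, 7/5), {-4/3, 44/7}), ProductSet(Interval.Lopen(-7/2, 7/5), Interval.Ropen(-4/3, 44/7)))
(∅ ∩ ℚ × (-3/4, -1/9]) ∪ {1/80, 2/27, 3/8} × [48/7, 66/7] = {1/80, 2/27, 3/8} × [48/7, 66/7]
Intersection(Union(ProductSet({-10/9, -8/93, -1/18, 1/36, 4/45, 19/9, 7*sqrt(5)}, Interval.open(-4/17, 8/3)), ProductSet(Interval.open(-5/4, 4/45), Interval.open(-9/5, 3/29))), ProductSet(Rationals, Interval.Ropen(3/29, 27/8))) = ProductSet({-10/9, -8/93, -1/18, 1/36, 4/45, 19/9}, Interval.Ropen(3/29, 8/3))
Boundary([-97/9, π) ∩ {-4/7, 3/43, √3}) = {-4/7, 3/43, √3}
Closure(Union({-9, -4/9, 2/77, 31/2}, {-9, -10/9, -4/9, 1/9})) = {-9, -10/9, -4/9, 2/77, 1/9, 31/2}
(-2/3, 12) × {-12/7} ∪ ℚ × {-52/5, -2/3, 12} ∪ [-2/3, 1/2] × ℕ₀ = (ℚ × {-52/5, -2/3, 12}) ∪ ([-2/3, 1/2] × ℕ₀) ∪ ((-2/3, 12) × {-12/7})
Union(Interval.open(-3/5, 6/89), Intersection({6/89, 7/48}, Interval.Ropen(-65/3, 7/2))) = Union({7/48}, Interval.Lopen(-3/5, 6/89))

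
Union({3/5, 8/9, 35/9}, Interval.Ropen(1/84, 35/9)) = Interval(1/84, 35/9)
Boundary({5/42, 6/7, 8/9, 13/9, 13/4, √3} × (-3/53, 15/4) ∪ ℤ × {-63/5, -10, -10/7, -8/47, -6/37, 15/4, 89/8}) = (ℤ × {-63/5, -10, -10/7, -8/47, -6/37, 15/4, 89/8}) ∪ ({5/42, 6/7, 8/9, 13/9, 13/4, √3} × [-3/53, 15/4])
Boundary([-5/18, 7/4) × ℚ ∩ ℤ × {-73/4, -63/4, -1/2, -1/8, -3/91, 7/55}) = {0, 1} × {-73/4, -63/4, -1/2, -1/8, -3/91, 7/55}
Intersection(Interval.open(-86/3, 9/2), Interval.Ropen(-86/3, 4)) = Interval.open(-86/3, 4)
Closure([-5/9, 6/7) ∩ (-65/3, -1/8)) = [-5/9, -1/8]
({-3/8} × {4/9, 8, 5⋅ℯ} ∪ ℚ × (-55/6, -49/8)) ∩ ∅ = ∅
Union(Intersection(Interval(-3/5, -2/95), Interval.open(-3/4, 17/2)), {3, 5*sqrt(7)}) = Union({3, 5*sqrt(7)}, Interval(-3/5, -2/95))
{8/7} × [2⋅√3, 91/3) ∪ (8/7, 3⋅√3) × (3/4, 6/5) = ({8/7} × [2⋅√3, 91/3)) ∪ ((8/7, 3⋅√3) × (3/4, 6/5))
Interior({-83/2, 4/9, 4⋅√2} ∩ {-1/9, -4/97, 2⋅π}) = ∅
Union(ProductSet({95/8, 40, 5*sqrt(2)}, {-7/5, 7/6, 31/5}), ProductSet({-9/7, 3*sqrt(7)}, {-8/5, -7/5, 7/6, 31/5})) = Union(ProductSet({-9/7, 3*sqrt(7)}, {-8/5, -7/5, 7/6, 31/5}), ProductSet({95/8, 40, 5*sqrt(2)}, {-7/5, 7/6, 31/5}))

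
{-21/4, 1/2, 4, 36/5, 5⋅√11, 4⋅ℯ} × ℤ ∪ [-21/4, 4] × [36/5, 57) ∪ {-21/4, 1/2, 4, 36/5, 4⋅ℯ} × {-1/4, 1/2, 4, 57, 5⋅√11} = ([-21/4, 4] × [36/5, 57)) ∪ ({-21/4, 1/2, 4, 36/5, 5⋅√11, 4⋅ℯ} × ℤ) ∪ ({-21/4, 1/2, 4, 36/5, 4⋅ℯ} × {-1/4, 1/2, 4, 57, 5⋅√11})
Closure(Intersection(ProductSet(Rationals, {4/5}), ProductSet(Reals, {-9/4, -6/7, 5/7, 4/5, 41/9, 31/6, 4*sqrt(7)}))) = ProductSet(Reals, {4/5})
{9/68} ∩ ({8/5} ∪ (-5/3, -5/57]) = ∅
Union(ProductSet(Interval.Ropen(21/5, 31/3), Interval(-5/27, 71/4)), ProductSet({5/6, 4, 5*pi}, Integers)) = Union(ProductSet({5/6, 4, 5*pi}, Integers), ProductSet(Interval.Ropen(21/5, 31/3), Interval(-5/27, 71/4)))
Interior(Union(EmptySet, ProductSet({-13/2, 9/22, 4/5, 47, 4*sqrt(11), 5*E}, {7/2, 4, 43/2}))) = EmptySet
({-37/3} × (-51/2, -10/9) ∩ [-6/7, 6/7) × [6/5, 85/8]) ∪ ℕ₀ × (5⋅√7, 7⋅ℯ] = ℕ₀ × (5⋅√7, 7⋅ℯ]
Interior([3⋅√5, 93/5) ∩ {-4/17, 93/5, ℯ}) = ∅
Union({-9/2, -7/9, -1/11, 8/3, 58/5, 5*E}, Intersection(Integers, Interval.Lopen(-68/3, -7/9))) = Union({-9/2, -7/9, -1/11, 8/3, 58/5, 5*E}, Range(-22, 0, 1))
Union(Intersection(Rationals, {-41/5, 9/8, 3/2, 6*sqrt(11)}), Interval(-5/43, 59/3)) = Union({-41/5}, Interval(-5/43, 59/3))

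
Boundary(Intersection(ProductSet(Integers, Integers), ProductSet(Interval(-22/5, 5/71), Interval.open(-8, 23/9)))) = ProductSet(Range(-4, 1, 1), Range(-7, 3, 1))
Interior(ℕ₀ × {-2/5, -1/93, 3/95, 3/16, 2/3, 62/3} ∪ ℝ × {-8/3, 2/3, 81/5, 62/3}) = ∅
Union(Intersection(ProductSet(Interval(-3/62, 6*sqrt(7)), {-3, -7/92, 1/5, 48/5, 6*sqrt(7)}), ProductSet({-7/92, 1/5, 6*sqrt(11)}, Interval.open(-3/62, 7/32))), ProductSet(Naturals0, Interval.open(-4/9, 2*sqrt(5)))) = Union(ProductSet({1/5}, {1/5}), ProductSet(Naturals0, Interval.open(-4/9, 2*sqrt(5))))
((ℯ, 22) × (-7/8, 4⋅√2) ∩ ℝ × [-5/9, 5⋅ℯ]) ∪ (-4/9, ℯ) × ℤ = ((-4/9, ℯ) × ℤ) ∪ ((ℯ, 22) × [-5/9, 4⋅√2))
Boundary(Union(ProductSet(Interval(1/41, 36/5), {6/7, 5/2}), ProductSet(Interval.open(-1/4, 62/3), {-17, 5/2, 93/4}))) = Union(ProductSet(Interval(-1/4, 62/3), {-17, 5/2, 93/4}), ProductSet(Interval(1/41, 36/5), {6/7, 5/2}))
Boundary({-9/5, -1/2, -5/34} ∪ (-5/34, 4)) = {-9/5, -1/2, -5/34, 4}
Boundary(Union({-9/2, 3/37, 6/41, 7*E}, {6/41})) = {-9/2, 3/37, 6/41, 7*E}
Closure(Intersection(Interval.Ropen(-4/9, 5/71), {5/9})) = EmptySet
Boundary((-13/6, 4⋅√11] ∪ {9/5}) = {-13/6, 4⋅√11}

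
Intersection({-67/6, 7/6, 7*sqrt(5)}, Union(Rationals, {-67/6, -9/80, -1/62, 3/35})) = {-67/6, 7/6}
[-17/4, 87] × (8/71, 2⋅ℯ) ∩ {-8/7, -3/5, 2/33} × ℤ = {-8/7, -3/5, 2/33} × {1, 2, …, 5}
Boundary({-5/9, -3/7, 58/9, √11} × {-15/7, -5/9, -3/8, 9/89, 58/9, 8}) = {-5/9, -3/7, 58/9, √11} × {-15/7, -5/9, -3/8, 9/89, 58/9, 8}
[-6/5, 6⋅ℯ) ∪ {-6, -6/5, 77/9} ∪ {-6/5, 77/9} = {-6} ∪ [-6/5, 6⋅ℯ)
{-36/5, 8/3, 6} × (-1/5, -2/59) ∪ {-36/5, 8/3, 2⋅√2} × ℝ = ({-36/5, 8/3, 6} × (-1/5, -2/59)) ∪ ({-36/5, 8/3, 2⋅√2} × ℝ)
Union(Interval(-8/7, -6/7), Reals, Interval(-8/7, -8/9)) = Interval(-oo, oo)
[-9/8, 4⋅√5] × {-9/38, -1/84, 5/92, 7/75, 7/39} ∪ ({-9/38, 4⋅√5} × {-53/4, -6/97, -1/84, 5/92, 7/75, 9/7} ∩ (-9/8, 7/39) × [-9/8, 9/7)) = ({-9/38} × {-6/97, -1/84, 5/92, 7/75}) ∪ ([-9/8, 4⋅√5] × {-9/38, -1/84, 5/92, 7/75, 7/39})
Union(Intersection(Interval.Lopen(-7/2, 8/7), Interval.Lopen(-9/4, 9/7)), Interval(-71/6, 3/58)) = Interval(-71/6, 8/7)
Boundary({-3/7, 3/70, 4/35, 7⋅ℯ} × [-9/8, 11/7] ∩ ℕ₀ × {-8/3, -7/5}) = ∅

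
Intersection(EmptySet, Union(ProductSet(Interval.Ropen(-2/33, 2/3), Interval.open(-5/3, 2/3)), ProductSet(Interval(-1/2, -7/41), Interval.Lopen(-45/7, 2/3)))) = EmptySet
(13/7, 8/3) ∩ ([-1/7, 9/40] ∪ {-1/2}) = ∅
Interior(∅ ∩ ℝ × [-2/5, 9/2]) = ∅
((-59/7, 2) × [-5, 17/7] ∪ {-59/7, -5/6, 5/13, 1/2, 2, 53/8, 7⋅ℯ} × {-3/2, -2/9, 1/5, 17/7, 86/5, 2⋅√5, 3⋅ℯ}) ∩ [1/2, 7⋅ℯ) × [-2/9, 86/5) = ([1/2, 2) × [-2/9, 17/7]) ∪ ({1/2, 2, 53/8} × {-2/9, 1/5, 17/7, 2⋅√5, 3⋅ℯ})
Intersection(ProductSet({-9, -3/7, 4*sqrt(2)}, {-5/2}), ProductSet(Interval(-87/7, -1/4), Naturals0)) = EmptySet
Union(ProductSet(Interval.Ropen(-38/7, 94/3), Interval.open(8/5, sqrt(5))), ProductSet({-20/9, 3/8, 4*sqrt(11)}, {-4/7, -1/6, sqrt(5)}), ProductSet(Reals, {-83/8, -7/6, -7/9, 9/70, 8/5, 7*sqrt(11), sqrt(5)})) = Union(ProductSet({-20/9, 3/8, 4*sqrt(11)}, {-4/7, -1/6, sqrt(5)}), ProductSet(Interval.Ropen(-38/7, 94/3), Interval.open(8/5, sqrt(5))), ProductSet(Reals, {-83/8, -7/6, -7/9, 9/70, 8/5, 7*sqrt(11), sqrt(5)}))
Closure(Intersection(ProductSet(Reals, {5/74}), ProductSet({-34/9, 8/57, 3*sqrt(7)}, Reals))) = ProductSet({-34/9, 8/57, 3*sqrt(7)}, {5/74})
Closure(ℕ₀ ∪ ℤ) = ℤ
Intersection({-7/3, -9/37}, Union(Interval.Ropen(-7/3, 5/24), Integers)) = {-7/3, -9/37}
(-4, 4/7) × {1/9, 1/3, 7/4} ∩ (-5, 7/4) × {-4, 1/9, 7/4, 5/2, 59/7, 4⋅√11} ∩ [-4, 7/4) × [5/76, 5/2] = (-4, 4/7) × {1/9, 7/4}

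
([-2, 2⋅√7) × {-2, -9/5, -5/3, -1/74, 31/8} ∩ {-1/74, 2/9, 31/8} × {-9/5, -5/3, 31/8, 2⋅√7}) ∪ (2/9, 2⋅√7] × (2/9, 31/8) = ({-1/74, 2/9, 31/8} × {-9/5, -5/3, 31/8}) ∪ ((2/9, 2⋅√7] × (2/9, 31/8))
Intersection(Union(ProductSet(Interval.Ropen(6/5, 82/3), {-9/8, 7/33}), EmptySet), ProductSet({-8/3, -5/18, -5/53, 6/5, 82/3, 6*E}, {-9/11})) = EmptySet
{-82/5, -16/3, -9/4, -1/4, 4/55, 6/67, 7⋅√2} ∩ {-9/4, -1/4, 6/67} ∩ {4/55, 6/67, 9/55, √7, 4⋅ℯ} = {6/67}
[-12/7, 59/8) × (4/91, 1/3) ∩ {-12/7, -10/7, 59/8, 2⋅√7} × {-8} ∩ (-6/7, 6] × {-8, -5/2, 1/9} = ∅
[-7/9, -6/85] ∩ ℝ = [-7/9, -6/85]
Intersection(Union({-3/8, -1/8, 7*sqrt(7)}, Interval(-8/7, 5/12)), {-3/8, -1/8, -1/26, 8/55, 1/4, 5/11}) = {-3/8, -1/8, -1/26, 8/55, 1/4}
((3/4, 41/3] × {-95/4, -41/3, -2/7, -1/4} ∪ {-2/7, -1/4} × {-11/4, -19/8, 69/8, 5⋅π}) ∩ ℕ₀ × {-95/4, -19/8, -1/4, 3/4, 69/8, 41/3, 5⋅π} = {1, 2, …, 13} × {-95/4, -1/4}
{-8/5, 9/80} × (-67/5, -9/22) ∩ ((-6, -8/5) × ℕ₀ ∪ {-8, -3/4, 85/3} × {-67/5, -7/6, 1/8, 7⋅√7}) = ∅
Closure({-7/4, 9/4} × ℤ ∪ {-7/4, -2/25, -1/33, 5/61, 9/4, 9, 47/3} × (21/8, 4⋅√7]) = ({-7/4, 9/4} × ℤ) ∪ ({-7/4, -2/25, -1/33, 5/61, 9/4, 9, 47/3} × [21/8, 4⋅√7])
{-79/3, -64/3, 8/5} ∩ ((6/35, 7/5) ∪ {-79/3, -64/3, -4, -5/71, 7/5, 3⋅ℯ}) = {-79/3, -64/3}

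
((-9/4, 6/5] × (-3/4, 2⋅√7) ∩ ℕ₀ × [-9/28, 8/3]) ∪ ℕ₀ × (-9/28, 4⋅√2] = ({0, 1} × [-9/28, 8/3]) ∪ (ℕ₀ × (-9/28, 4⋅√2])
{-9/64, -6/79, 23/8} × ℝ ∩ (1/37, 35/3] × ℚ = {23/8} × ℚ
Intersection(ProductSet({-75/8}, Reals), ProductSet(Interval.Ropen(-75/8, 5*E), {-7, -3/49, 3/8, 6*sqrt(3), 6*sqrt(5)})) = ProductSet({-75/8}, {-7, -3/49, 3/8, 6*sqrt(3), 6*sqrt(5)})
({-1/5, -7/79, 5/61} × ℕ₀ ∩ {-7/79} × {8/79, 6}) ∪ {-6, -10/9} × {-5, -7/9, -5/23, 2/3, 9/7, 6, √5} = ({-7/79} × {6}) ∪ ({-6, -10/9} × {-5, -7/9, -5/23, 2/3, 9/7, 6, √5})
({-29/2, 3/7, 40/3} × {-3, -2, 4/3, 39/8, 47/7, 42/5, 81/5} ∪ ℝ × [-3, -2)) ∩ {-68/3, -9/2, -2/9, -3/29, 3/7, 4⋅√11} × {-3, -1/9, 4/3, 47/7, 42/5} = ({3/7} × {-3, 4/3, 47/7, 42/5}) ∪ ({-68/3, -9/2, -2/9, -3/29, 3/7, 4⋅√11} × {-3})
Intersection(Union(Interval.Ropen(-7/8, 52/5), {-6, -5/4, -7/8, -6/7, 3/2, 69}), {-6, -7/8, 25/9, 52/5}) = {-6, -7/8, 25/9}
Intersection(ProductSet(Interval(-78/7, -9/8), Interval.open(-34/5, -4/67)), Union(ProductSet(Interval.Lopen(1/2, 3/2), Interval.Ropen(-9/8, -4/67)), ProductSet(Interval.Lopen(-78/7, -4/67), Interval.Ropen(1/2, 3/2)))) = EmptySet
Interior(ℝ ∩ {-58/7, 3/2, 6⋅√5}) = ∅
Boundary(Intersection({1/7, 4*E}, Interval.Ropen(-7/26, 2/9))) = {1/7}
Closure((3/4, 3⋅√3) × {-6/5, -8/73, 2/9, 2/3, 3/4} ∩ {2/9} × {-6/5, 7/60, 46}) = ∅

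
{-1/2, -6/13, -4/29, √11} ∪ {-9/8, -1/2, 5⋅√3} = {-9/8, -1/2, -6/13, -4/29, √11, 5⋅√3}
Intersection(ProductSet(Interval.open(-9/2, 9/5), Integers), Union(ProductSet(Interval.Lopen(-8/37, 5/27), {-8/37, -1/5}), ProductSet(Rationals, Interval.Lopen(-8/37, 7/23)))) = ProductSet(Intersection(Interval.open(-9/2, 9/5), Rationals), Range(0, 1, 1))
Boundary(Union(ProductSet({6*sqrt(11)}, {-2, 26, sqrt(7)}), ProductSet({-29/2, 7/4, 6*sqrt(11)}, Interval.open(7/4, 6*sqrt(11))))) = Union(ProductSet({6*sqrt(11)}, {-2, 26, sqrt(7)}), ProductSet({-29/2, 7/4, 6*sqrt(11)}, Interval(7/4, 6*sqrt(11))))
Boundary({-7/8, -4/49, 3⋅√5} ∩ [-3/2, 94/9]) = {-7/8, -4/49, 3⋅√5}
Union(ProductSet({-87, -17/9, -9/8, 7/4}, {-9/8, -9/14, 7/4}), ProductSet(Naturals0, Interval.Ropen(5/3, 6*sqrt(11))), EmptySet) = Union(ProductSet({-87, -17/9, -9/8, 7/4}, {-9/8, -9/14, 7/4}), ProductSet(Naturals0, Interval.Ropen(5/3, 6*sqrt(11))))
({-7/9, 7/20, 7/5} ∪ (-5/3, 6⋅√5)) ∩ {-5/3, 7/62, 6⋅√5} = {7/62}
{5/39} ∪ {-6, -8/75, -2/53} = {-6, -8/75, -2/53, 5/39}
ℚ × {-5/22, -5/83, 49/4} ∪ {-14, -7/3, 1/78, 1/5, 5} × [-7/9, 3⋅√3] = (ℚ × {-5/22, -5/83, 49/4}) ∪ ({-14, -7/3, 1/78, 1/5, 5} × [-7/9, 3⋅√3])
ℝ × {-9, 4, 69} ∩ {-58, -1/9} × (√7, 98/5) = {-58, -1/9} × {4}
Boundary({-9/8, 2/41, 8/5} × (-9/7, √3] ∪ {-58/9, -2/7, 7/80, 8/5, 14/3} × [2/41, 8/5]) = ({-9/8, 2/41, 8/5} × [-9/7, √3]) ∪ ({-58/9, -2/7, 7/80, 8/5, 14/3} × [2/41, 8/5])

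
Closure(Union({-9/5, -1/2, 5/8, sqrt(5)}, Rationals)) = Reals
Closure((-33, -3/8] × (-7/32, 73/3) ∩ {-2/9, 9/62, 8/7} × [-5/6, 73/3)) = ∅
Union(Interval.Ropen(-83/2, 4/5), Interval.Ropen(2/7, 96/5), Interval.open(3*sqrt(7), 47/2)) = Interval.Ropen(-83/2, 47/2)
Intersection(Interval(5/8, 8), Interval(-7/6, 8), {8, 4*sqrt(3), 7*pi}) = {8, 4*sqrt(3)}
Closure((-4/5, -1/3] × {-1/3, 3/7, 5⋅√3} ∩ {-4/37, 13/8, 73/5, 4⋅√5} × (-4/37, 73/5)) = ∅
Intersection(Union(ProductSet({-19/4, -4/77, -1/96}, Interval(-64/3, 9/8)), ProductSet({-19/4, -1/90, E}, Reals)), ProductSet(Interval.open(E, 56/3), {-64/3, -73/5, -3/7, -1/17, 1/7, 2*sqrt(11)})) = EmptySet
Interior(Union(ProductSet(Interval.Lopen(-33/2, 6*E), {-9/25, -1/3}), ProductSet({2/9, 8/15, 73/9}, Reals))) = EmptySet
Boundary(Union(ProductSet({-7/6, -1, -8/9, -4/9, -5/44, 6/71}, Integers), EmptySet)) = ProductSet({-7/6, -1, -8/9, -4/9, -5/44, 6/71}, Integers)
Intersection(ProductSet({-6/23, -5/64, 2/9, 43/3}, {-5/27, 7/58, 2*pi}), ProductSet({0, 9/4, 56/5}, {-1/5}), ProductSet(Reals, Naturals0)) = EmptySet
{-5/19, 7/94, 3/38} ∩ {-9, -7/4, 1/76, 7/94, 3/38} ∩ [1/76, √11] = {7/94, 3/38}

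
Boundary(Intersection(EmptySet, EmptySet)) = EmptySet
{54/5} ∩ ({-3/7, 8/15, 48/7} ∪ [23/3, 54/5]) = {54/5}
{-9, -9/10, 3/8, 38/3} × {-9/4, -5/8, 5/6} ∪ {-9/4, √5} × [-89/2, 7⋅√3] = ({-9, -9/10, 3/8, 38/3} × {-9/4, -5/8, 5/6}) ∪ ({-9/4, √5} × [-89/2, 7⋅√3])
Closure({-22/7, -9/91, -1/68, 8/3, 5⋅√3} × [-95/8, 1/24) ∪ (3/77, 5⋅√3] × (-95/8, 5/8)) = ({3/77, 5⋅√3} × [-95/8, 5/8]) ∪ ([3/77, 5⋅√3] × {-95/8, 5/8}) ∪ ({-22/7, -9/91, -1/68, 5⋅√3} × [-95/8, 1/24]) ∪ ((3/77, 5⋅√3] × (-95/8, 5/8)) ∪ ({-22/7, -9/91, -1/68, 8/3, 5⋅√3} × [-95/8, 1/24))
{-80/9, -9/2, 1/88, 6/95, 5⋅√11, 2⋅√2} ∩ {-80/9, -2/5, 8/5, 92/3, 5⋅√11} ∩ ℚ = {-80/9}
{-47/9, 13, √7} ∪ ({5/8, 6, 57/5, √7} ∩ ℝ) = {-47/9, 5/8, 6, 57/5, 13, √7}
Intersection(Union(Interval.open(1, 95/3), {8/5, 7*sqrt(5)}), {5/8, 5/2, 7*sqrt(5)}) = {5/2, 7*sqrt(5)}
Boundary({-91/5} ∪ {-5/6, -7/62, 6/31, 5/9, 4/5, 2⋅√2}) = {-91/5, -5/6, -7/62, 6/31, 5/9, 4/5, 2⋅√2}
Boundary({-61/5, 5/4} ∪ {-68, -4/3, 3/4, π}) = {-68, -61/5, -4/3, 3/4, 5/4, π}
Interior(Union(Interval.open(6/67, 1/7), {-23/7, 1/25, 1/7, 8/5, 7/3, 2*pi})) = Interval.open(6/67, 1/7)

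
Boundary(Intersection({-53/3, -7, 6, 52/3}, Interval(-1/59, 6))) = {6}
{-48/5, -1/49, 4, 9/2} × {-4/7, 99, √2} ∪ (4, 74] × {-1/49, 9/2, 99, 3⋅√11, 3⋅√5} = ({-48/5, -1/49, 4, 9/2} × {-4/7, 99, √2}) ∪ ((4, 74] × {-1/49, 9/2, 99, 3⋅√11, 3⋅√5})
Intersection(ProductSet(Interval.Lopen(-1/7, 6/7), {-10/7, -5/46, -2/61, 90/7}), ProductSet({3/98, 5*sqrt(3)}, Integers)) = EmptySet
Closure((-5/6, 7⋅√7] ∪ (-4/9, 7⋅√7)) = [-5/6, 7⋅√7]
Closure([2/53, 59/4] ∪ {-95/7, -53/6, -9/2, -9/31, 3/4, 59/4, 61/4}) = {-95/7, -53/6, -9/2, -9/31, 61/4} ∪ [2/53, 59/4]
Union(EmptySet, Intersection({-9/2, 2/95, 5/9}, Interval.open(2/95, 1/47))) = EmptySet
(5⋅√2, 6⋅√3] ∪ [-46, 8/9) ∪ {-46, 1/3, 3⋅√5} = [-46, 8/9) ∪ {3⋅√5} ∪ (5⋅√2, 6⋅√3]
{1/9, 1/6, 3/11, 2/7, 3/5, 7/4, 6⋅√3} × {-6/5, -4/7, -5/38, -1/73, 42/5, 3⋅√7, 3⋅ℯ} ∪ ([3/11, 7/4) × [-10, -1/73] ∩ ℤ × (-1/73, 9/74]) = {1/9, 1/6, 3/11, 2/7, 3/5, 7/4, 6⋅√3} × {-6/5, -4/7, -5/38, -1/73, 42/5, 3⋅√7, 3⋅ℯ}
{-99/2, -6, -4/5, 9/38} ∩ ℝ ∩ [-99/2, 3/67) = {-99/2, -6, -4/5}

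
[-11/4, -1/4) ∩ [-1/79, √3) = ∅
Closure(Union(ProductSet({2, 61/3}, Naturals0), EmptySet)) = ProductSet({2, 61/3}, Naturals0)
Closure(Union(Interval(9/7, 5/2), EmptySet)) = Interval(9/7, 5/2)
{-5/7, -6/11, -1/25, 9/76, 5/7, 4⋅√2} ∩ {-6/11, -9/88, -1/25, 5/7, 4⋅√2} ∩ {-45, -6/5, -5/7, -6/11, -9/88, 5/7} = {-6/11, 5/7}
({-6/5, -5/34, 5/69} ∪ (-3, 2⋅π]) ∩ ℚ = ℚ ∩ (-3, 2⋅π]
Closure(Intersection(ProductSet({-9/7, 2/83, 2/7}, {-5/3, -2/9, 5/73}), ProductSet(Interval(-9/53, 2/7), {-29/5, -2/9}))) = ProductSet({2/83, 2/7}, {-2/9})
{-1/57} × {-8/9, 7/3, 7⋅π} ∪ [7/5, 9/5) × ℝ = ([7/5, 9/5) × ℝ) ∪ ({-1/57} × {-8/9, 7/3, 7⋅π})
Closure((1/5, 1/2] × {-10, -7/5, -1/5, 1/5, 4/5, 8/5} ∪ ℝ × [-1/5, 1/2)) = (ℝ × [-1/5, 1/2]) ∪ ([1/5, 1/2] × {-10, -7/5, -1/5, 4/5, 8/5}) ∪ ((1/5, 1/2] × {-10, -7/5, -1/5, 1/5, 4/5, 8/5})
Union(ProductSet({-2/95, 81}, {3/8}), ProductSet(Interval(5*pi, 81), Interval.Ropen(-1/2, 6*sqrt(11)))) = Union(ProductSet({-2/95, 81}, {3/8}), ProductSet(Interval(5*pi, 81), Interval.Ropen(-1/2, 6*sqrt(11))))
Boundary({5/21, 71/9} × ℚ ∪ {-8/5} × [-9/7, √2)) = ({5/21, 71/9} × ℝ) ∪ ({-8/5} × [-9/7, √2])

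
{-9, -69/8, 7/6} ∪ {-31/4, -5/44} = {-9, -69/8, -31/4, -5/44, 7/6}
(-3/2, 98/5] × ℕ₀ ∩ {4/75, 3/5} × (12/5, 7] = {4/75, 3/5} × {3, 4, …, 7}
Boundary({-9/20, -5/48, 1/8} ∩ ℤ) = ∅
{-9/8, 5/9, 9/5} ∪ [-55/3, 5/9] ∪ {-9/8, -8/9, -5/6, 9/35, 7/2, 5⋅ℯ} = [-55/3, 5/9] ∪ {9/5, 7/2, 5⋅ℯ}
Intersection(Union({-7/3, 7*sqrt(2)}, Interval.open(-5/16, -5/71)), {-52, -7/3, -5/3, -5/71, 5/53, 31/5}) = {-7/3}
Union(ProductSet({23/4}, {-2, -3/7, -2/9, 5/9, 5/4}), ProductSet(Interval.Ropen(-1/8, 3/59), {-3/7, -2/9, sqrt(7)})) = Union(ProductSet({23/4}, {-2, -3/7, -2/9, 5/9, 5/4}), ProductSet(Interval.Ropen(-1/8, 3/59), {-3/7, -2/9, sqrt(7)}))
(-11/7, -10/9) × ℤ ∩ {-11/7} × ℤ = ∅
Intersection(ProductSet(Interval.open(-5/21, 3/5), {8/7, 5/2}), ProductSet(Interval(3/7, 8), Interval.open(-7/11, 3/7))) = EmptySet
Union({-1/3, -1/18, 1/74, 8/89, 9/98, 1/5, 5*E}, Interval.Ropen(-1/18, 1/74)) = Union({-1/3, 8/89, 9/98, 1/5, 5*E}, Interval(-1/18, 1/74))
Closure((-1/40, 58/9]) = [-1/40, 58/9]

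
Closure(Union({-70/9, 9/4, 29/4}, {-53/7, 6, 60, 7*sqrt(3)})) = {-70/9, -53/7, 9/4, 6, 29/4, 60, 7*sqrt(3)}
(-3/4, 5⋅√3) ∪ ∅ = (-3/4, 5⋅√3)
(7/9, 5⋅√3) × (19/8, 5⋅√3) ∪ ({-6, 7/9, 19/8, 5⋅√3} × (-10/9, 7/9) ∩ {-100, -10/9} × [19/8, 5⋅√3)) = (7/9, 5⋅√3) × (19/8, 5⋅√3)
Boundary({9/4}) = {9/4}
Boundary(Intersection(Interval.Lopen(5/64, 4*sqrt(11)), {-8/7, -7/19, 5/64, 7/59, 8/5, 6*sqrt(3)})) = {7/59, 8/5, 6*sqrt(3)}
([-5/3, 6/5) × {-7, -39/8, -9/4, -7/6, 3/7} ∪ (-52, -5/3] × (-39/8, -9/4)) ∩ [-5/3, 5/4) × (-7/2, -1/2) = ({-5/3} × (-7/2, -9/4)) ∪ ([-5/3, 6/5) × {-9/4, -7/6})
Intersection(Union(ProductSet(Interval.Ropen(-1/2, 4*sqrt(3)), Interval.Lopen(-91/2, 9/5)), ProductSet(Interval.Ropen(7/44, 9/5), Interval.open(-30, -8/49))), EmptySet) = EmptySet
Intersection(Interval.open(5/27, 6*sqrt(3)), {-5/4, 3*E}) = {3*E}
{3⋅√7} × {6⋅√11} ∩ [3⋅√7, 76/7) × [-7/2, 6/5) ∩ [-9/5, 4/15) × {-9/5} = ∅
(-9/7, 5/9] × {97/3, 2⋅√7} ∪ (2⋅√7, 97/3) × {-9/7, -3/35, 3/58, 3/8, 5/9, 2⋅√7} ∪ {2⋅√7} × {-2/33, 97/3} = ({2⋅√7} × {-2/33, 97/3}) ∪ ((-9/7, 5/9] × {97/3, 2⋅√7}) ∪ ((2⋅√7, 97/3) × {-9/7, -3/35, 3/58, 3/8, 5/9, 2⋅√7})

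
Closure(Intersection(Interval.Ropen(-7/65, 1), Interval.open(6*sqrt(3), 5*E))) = EmptySet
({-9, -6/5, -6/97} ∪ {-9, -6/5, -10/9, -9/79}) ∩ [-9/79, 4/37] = {-9/79, -6/97}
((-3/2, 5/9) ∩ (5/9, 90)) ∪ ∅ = ∅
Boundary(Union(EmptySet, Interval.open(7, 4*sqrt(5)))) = {7, 4*sqrt(5)}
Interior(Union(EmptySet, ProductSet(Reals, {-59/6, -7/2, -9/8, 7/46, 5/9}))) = EmptySet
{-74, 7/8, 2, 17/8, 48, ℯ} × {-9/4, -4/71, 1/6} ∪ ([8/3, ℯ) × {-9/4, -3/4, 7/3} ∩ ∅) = {-74, 7/8, 2, 17/8, 48, ℯ} × {-9/4, -4/71, 1/6}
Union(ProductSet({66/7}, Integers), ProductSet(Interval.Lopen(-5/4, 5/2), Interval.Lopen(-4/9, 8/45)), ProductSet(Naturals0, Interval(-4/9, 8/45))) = Union(ProductSet({66/7}, Integers), ProductSet(Interval.Lopen(-5/4, 5/2), Interval.Lopen(-4/9, 8/45)), ProductSet(Naturals0, Interval(-4/9, 8/45)))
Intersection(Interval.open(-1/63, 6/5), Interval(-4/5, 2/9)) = Interval.Lopen(-1/63, 2/9)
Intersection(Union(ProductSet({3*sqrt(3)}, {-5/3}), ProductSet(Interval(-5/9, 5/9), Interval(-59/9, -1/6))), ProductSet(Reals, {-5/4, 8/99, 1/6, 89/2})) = ProductSet(Interval(-5/9, 5/9), {-5/4})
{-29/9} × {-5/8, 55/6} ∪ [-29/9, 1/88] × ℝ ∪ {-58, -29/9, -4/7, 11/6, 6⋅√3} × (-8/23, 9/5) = ([-29/9, 1/88] × ℝ) ∪ ({-58, -29/9, -4/7, 11/6, 6⋅√3} × (-8/23, 9/5))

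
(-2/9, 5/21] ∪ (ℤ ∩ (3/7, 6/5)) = (-2/9, 5/21] ∪ {1}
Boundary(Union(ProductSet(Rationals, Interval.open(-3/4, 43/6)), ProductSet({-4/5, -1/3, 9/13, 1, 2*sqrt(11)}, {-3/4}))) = ProductSet(Reals, Interval(-3/4, 43/6))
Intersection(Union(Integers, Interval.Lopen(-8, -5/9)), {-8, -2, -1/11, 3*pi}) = {-8, -2}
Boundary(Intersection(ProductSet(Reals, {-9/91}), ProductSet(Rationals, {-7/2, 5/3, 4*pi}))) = EmptySet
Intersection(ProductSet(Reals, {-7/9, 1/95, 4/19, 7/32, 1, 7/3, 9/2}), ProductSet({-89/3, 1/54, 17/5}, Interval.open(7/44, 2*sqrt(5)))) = ProductSet({-89/3, 1/54, 17/5}, {4/19, 7/32, 1, 7/3})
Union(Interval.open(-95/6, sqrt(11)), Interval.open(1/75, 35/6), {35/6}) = Interval.Lopen(-95/6, 35/6)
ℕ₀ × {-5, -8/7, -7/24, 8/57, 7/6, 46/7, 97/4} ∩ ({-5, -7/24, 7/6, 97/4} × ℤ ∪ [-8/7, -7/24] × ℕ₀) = ∅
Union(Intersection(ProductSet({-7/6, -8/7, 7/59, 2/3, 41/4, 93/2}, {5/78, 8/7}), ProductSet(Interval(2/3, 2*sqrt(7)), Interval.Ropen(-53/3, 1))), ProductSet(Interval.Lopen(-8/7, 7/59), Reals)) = Union(ProductSet({2/3}, {5/78}), ProductSet(Interval.Lopen(-8/7, 7/59), Reals))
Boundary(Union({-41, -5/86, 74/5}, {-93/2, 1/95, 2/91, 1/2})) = {-93/2, -41, -5/86, 1/95, 2/91, 1/2, 74/5}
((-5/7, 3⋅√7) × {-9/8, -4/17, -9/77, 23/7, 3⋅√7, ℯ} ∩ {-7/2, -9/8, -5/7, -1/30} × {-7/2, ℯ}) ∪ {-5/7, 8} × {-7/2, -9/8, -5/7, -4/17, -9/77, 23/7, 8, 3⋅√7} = ({-1/30} × {ℯ}) ∪ ({-5/7, 8} × {-7/2, -9/8, -5/7, -4/17, -9/77, 23/7, 8, 3⋅√7})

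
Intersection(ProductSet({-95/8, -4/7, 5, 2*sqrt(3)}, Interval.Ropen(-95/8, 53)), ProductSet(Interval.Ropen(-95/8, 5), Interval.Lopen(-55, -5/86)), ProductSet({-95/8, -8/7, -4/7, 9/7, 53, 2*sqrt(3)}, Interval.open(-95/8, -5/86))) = ProductSet({-95/8, -4/7, 2*sqrt(3)}, Interval.open(-95/8, -5/86))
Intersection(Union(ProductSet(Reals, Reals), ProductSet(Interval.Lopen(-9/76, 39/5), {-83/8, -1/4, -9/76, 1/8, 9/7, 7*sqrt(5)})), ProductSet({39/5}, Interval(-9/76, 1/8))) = ProductSet({39/5}, Interval(-9/76, 1/8))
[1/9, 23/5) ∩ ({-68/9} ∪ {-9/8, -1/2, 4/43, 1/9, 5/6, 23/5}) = {1/9, 5/6}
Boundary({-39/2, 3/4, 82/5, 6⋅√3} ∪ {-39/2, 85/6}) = {-39/2, 3/4, 85/6, 82/5, 6⋅√3}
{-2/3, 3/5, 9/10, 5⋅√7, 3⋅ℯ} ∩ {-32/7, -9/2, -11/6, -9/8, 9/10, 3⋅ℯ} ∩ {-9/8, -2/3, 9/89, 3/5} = ∅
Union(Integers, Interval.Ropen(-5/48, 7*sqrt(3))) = Union(Integers, Interval.Ropen(-5/48, 7*sqrt(3)))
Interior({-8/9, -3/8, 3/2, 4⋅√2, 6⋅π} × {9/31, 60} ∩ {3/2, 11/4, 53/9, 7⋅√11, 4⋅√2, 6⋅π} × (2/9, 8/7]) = ∅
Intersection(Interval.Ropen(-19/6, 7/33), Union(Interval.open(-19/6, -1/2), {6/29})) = Union({6/29}, Interval.open(-19/6, -1/2))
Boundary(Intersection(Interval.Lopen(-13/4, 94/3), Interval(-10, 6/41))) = {-13/4, 6/41}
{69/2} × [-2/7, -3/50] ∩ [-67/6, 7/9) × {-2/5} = ∅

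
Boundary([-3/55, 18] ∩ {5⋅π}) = {5⋅π}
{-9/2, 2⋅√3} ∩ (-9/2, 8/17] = ∅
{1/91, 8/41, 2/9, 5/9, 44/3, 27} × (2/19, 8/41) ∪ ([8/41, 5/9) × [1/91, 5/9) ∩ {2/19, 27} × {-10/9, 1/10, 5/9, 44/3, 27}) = {1/91, 8/41, 2/9, 5/9, 44/3, 27} × (2/19, 8/41)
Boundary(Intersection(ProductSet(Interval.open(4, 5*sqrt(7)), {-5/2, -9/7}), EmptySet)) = EmptySet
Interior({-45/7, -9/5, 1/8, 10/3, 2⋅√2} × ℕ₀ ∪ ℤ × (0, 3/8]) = ∅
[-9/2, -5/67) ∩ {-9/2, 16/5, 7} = {-9/2}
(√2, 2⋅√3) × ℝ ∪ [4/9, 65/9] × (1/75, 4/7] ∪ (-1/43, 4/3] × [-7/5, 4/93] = ((-1/43, 4/3] × [-7/5, 4/93]) ∪ ([4/9, 65/9] × (1/75, 4/7]) ∪ ((√2, 2⋅√3) × ℝ)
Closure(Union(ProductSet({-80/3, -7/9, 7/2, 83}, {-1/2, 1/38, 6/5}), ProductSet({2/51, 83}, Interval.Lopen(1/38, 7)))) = Union(ProductSet({2/51, 83}, Interval(1/38, 7)), ProductSet({-80/3, -7/9, 7/2, 83}, {-1/2, 1/38, 6/5}))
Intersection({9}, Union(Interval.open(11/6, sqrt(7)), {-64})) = EmptySet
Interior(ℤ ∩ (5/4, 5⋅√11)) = ∅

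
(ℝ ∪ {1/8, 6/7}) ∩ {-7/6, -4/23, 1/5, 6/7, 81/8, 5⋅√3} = {-7/6, -4/23, 1/5, 6/7, 81/8, 5⋅√3}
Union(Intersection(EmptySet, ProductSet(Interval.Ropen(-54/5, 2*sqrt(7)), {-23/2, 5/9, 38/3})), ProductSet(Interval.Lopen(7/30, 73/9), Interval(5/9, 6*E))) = ProductSet(Interval.Lopen(7/30, 73/9), Interval(5/9, 6*E))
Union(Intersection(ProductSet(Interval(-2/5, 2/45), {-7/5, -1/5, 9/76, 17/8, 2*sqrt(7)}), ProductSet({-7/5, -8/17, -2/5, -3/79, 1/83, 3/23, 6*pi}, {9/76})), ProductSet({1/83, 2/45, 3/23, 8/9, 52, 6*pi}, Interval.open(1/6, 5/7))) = Union(ProductSet({-2/5, -3/79, 1/83}, {9/76}), ProductSet({1/83, 2/45, 3/23, 8/9, 52, 6*pi}, Interval.open(1/6, 5/7)))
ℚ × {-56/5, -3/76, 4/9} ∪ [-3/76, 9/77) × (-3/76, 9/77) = (ℚ × {-56/5, -3/76, 4/9}) ∪ ([-3/76, 9/77) × (-3/76, 9/77))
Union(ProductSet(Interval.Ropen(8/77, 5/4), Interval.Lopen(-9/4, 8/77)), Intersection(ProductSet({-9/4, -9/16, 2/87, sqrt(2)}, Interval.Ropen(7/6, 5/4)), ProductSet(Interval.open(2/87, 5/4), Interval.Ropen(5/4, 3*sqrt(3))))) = ProductSet(Interval.Ropen(8/77, 5/4), Interval.Lopen(-9/4, 8/77))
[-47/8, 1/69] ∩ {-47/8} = {-47/8}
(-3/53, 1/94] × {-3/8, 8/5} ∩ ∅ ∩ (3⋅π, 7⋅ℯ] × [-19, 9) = ∅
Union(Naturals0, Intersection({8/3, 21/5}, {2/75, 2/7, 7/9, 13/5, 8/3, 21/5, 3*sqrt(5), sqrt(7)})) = Union({8/3, 21/5}, Naturals0)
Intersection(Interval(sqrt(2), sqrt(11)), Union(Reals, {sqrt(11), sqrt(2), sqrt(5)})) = Interval(sqrt(2), sqrt(11))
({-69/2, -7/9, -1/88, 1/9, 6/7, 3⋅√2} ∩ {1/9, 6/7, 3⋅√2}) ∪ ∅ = {1/9, 6/7, 3⋅√2}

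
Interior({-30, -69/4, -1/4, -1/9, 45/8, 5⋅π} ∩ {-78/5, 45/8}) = ∅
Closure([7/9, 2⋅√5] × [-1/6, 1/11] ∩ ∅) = ∅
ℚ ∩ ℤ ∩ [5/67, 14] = {1, 2, …, 14}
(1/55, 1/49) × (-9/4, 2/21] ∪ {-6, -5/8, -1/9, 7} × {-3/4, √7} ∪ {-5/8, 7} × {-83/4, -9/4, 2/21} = ({-5/8, 7} × {-83/4, -9/4, 2/21}) ∪ ({-6, -5/8, -1/9, 7} × {-3/4, √7}) ∪ ((1/55, 1/49) × (-9/4, 2/21])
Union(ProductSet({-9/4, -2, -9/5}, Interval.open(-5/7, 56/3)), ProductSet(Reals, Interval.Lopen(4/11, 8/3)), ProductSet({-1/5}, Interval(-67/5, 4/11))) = Union(ProductSet({-1/5}, Interval(-67/5, 4/11)), ProductSet({-9/4, -2, -9/5}, Interval.open(-5/7, 56/3)), ProductSet(Reals, Interval.Lopen(4/11, 8/3)))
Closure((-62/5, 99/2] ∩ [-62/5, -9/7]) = [-62/5, -9/7]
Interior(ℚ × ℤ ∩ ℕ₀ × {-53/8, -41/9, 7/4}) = ∅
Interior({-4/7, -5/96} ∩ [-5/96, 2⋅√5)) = ∅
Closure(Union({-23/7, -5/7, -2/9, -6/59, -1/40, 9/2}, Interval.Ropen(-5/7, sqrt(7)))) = Union({-23/7, 9/2}, Interval(-5/7, sqrt(7)))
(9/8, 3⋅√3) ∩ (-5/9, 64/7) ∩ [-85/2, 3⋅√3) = (9/8, 3⋅√3)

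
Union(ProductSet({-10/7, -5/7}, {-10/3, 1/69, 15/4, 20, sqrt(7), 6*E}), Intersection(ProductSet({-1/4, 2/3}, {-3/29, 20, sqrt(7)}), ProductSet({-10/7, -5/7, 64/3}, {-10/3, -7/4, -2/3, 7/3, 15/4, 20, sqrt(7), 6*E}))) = ProductSet({-10/7, -5/7}, {-10/3, 1/69, 15/4, 20, sqrt(7), 6*E})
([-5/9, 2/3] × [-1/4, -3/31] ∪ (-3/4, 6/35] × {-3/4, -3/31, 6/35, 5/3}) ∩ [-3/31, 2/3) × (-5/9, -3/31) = [-3/31, 2/3) × [-1/4, -3/31)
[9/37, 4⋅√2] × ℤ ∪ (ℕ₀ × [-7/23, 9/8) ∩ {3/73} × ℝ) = [9/37, 4⋅√2] × ℤ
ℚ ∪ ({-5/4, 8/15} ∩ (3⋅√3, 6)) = ℚ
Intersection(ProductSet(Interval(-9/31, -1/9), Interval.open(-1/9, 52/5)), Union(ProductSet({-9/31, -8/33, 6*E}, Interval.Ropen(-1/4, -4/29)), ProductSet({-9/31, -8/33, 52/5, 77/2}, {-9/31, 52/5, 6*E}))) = EmptySet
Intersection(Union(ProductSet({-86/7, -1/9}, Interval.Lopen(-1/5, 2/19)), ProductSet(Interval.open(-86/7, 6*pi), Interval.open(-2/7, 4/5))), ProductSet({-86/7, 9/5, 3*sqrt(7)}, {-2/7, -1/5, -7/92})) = Union(ProductSet({-86/7}, {-7/92}), ProductSet({9/5, 3*sqrt(7)}, {-1/5, -7/92}))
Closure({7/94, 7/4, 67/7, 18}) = {7/94, 7/4, 67/7, 18}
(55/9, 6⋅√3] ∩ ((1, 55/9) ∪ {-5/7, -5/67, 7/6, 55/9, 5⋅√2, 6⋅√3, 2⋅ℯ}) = {5⋅√2, 6⋅√3}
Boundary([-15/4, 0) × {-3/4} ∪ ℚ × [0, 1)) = (ℝ × [0, 1]) ∪ ([-15/4, 0] × {-3/4})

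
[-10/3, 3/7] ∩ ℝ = [-10/3, 3/7]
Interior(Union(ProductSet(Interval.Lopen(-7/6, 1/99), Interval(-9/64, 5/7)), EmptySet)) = ProductSet(Interval.open(-7/6, 1/99), Interval.open(-9/64, 5/7))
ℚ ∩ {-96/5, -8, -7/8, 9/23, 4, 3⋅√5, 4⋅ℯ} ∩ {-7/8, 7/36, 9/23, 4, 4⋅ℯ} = {-7/8, 9/23, 4}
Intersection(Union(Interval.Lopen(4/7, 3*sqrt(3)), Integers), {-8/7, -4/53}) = EmptySet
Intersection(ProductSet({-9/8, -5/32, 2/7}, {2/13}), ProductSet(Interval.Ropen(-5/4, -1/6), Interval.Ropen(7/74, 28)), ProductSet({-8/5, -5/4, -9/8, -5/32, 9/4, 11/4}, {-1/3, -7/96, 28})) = EmptySet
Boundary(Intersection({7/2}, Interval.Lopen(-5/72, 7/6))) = EmptySet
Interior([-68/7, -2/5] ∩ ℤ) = ∅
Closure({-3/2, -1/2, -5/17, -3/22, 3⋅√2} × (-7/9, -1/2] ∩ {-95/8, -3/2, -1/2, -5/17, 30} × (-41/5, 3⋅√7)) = {-3/2, -1/2, -5/17} × [-7/9, -1/2]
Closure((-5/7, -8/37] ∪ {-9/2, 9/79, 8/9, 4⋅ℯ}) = {-9/2, 9/79, 8/9, 4⋅ℯ} ∪ [-5/7, -8/37]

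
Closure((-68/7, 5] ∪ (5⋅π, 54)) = [-68/7, 5] ∪ [5⋅π, 54]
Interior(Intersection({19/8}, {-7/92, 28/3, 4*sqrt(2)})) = EmptySet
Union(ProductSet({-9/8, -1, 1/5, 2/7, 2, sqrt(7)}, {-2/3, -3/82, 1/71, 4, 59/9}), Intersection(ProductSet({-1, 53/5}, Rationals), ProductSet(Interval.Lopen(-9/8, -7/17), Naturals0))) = Union(ProductSet({-1}, Naturals0), ProductSet({-9/8, -1, 1/5, 2/7, 2, sqrt(7)}, {-2/3, -3/82, 1/71, 4, 59/9}))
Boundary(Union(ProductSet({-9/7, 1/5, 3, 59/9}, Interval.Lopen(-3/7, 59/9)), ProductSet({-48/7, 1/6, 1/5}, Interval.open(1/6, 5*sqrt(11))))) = Union(ProductSet({-48/7, 1/6, 1/5}, Interval(1/6, 5*sqrt(11))), ProductSet({-9/7, 1/5, 3, 59/9}, Interval(-3/7, 59/9)))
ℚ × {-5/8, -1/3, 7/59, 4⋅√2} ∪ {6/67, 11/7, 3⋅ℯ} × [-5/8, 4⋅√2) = (ℚ × {-5/8, -1/3, 7/59, 4⋅√2}) ∪ ({6/67, 11/7, 3⋅ℯ} × [-5/8, 4⋅√2))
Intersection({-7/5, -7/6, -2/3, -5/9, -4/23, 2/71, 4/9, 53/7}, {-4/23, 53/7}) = {-4/23, 53/7}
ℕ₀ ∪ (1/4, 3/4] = ℕ₀ ∪ (1/4, 3/4]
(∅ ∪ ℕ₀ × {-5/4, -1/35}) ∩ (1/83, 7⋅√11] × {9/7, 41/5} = ∅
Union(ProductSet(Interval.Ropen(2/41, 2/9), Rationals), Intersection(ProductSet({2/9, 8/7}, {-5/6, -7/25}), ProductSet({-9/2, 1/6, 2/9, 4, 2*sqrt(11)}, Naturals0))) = ProductSet(Interval.Ropen(2/41, 2/9), Rationals)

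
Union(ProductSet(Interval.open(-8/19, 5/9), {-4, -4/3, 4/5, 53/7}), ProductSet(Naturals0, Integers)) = Union(ProductSet(Interval.open(-8/19, 5/9), {-4, -4/3, 4/5, 53/7}), ProductSet(Naturals0, Integers))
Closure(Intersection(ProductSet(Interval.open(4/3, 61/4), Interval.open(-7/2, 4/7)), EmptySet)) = EmptySet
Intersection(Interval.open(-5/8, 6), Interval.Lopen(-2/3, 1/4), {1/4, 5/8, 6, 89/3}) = {1/4}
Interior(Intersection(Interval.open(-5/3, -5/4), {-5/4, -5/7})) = EmptySet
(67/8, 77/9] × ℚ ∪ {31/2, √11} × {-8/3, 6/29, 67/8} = ((67/8, 77/9] × ℚ) ∪ ({31/2, √11} × {-8/3, 6/29, 67/8})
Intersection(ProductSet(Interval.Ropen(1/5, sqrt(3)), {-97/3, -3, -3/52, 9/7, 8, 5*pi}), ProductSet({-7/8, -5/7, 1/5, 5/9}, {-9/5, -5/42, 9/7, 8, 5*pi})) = ProductSet({1/5, 5/9}, {9/7, 8, 5*pi})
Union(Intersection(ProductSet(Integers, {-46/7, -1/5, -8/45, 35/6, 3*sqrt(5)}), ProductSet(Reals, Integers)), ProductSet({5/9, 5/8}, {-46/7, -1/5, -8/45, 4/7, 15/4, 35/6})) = ProductSet({5/9, 5/8}, {-46/7, -1/5, -8/45, 4/7, 15/4, 35/6})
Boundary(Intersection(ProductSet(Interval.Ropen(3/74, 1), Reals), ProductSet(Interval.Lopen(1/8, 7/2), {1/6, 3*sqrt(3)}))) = ProductSet(Interval(1/8, 1), {1/6, 3*sqrt(3)})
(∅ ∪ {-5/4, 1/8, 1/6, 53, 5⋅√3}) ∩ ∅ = ∅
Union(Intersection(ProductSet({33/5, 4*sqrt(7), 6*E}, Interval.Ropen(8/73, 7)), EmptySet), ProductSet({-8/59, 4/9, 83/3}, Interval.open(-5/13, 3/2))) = ProductSet({-8/59, 4/9, 83/3}, Interval.open(-5/13, 3/2))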